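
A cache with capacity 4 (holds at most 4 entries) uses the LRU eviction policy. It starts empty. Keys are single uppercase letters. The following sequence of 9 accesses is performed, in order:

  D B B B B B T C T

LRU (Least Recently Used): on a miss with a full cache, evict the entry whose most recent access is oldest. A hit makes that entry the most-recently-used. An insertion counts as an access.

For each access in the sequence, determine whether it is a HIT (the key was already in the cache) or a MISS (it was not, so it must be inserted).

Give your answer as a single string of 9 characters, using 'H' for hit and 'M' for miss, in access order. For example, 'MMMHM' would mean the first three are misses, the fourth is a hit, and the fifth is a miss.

LRU simulation (capacity=4):
  1. access D: MISS. Cache (LRU->MRU): [D]
  2. access B: MISS. Cache (LRU->MRU): [D B]
  3. access B: HIT. Cache (LRU->MRU): [D B]
  4. access B: HIT. Cache (LRU->MRU): [D B]
  5. access B: HIT. Cache (LRU->MRU): [D B]
  6. access B: HIT. Cache (LRU->MRU): [D B]
  7. access T: MISS. Cache (LRU->MRU): [D B T]
  8. access C: MISS. Cache (LRU->MRU): [D B T C]
  9. access T: HIT. Cache (LRU->MRU): [D B C T]
Total: 5 hits, 4 misses, 0 evictions

Answer: MMHHHHMMH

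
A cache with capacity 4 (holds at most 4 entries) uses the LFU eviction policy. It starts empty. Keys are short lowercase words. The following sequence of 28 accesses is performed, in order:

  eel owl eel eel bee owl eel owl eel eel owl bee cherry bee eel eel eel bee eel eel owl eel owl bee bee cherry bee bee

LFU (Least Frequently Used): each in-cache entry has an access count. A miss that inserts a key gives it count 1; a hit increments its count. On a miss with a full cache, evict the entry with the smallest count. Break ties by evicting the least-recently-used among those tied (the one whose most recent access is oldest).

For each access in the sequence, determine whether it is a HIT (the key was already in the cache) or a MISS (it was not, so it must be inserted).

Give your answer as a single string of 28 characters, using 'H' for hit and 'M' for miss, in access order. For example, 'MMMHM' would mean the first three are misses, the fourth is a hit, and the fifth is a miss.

Answer: MMHHMHHHHHHHMHHHHHHHHHHHHHHH

Derivation:
LFU simulation (capacity=4):
  1. access eel: MISS. Cache: [eel(c=1)]
  2. access owl: MISS. Cache: [eel(c=1) owl(c=1)]
  3. access eel: HIT, count now 2. Cache: [owl(c=1) eel(c=2)]
  4. access eel: HIT, count now 3. Cache: [owl(c=1) eel(c=3)]
  5. access bee: MISS. Cache: [owl(c=1) bee(c=1) eel(c=3)]
  6. access owl: HIT, count now 2. Cache: [bee(c=1) owl(c=2) eel(c=3)]
  7. access eel: HIT, count now 4. Cache: [bee(c=1) owl(c=2) eel(c=4)]
  8. access owl: HIT, count now 3. Cache: [bee(c=1) owl(c=3) eel(c=4)]
  9. access eel: HIT, count now 5. Cache: [bee(c=1) owl(c=3) eel(c=5)]
  10. access eel: HIT, count now 6. Cache: [bee(c=1) owl(c=3) eel(c=6)]
  11. access owl: HIT, count now 4. Cache: [bee(c=1) owl(c=4) eel(c=6)]
  12. access bee: HIT, count now 2. Cache: [bee(c=2) owl(c=4) eel(c=6)]
  13. access cherry: MISS. Cache: [cherry(c=1) bee(c=2) owl(c=4) eel(c=6)]
  14. access bee: HIT, count now 3. Cache: [cherry(c=1) bee(c=3) owl(c=4) eel(c=6)]
  15. access eel: HIT, count now 7. Cache: [cherry(c=1) bee(c=3) owl(c=4) eel(c=7)]
  16. access eel: HIT, count now 8. Cache: [cherry(c=1) bee(c=3) owl(c=4) eel(c=8)]
  17. access eel: HIT, count now 9. Cache: [cherry(c=1) bee(c=3) owl(c=4) eel(c=9)]
  18. access bee: HIT, count now 4. Cache: [cherry(c=1) owl(c=4) bee(c=4) eel(c=9)]
  19. access eel: HIT, count now 10. Cache: [cherry(c=1) owl(c=4) bee(c=4) eel(c=10)]
  20. access eel: HIT, count now 11. Cache: [cherry(c=1) owl(c=4) bee(c=4) eel(c=11)]
  21. access owl: HIT, count now 5. Cache: [cherry(c=1) bee(c=4) owl(c=5) eel(c=11)]
  22. access eel: HIT, count now 12. Cache: [cherry(c=1) bee(c=4) owl(c=5) eel(c=12)]
  23. access owl: HIT, count now 6. Cache: [cherry(c=1) bee(c=4) owl(c=6) eel(c=12)]
  24. access bee: HIT, count now 5. Cache: [cherry(c=1) bee(c=5) owl(c=6) eel(c=12)]
  25. access bee: HIT, count now 6. Cache: [cherry(c=1) owl(c=6) bee(c=6) eel(c=12)]
  26. access cherry: HIT, count now 2. Cache: [cherry(c=2) owl(c=6) bee(c=6) eel(c=12)]
  27. access bee: HIT, count now 7. Cache: [cherry(c=2) owl(c=6) bee(c=7) eel(c=12)]
  28. access bee: HIT, count now 8. Cache: [cherry(c=2) owl(c=6) bee(c=8) eel(c=12)]
Total: 24 hits, 4 misses, 0 evictions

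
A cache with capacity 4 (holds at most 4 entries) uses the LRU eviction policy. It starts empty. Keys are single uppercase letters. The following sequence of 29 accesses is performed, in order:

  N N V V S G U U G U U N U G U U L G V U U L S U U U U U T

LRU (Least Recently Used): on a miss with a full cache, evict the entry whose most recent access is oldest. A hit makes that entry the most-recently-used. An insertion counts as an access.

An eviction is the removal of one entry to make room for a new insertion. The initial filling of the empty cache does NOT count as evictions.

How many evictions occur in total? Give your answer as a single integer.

Answer: 6

Derivation:
LRU simulation (capacity=4):
  1. access N: MISS. Cache (LRU->MRU): [N]
  2. access N: HIT. Cache (LRU->MRU): [N]
  3. access V: MISS. Cache (LRU->MRU): [N V]
  4. access V: HIT. Cache (LRU->MRU): [N V]
  5. access S: MISS. Cache (LRU->MRU): [N V S]
  6. access G: MISS. Cache (LRU->MRU): [N V S G]
  7. access U: MISS, evict N. Cache (LRU->MRU): [V S G U]
  8. access U: HIT. Cache (LRU->MRU): [V S G U]
  9. access G: HIT. Cache (LRU->MRU): [V S U G]
  10. access U: HIT. Cache (LRU->MRU): [V S G U]
  11. access U: HIT. Cache (LRU->MRU): [V S G U]
  12. access N: MISS, evict V. Cache (LRU->MRU): [S G U N]
  13. access U: HIT. Cache (LRU->MRU): [S G N U]
  14. access G: HIT. Cache (LRU->MRU): [S N U G]
  15. access U: HIT. Cache (LRU->MRU): [S N G U]
  16. access U: HIT. Cache (LRU->MRU): [S N G U]
  17. access L: MISS, evict S. Cache (LRU->MRU): [N G U L]
  18. access G: HIT. Cache (LRU->MRU): [N U L G]
  19. access V: MISS, evict N. Cache (LRU->MRU): [U L G V]
  20. access U: HIT. Cache (LRU->MRU): [L G V U]
  21. access U: HIT. Cache (LRU->MRU): [L G V U]
  22. access L: HIT. Cache (LRU->MRU): [G V U L]
  23. access S: MISS, evict G. Cache (LRU->MRU): [V U L S]
  24. access U: HIT. Cache (LRU->MRU): [V L S U]
  25. access U: HIT. Cache (LRU->MRU): [V L S U]
  26. access U: HIT. Cache (LRU->MRU): [V L S U]
  27. access U: HIT. Cache (LRU->MRU): [V L S U]
  28. access U: HIT. Cache (LRU->MRU): [V L S U]
  29. access T: MISS, evict V. Cache (LRU->MRU): [L S U T]
Total: 19 hits, 10 misses, 6 evictions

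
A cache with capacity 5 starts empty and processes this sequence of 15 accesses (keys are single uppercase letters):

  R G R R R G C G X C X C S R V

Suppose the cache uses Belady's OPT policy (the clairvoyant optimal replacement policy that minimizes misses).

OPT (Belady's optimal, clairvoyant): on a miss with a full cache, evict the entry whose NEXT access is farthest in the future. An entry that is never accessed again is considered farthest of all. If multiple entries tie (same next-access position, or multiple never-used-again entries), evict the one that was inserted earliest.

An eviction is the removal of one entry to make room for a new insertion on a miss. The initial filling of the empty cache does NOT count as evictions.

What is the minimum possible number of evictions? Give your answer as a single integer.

OPT (Belady) simulation (capacity=5):
  1. access R: MISS. Cache: [R]
  2. access G: MISS. Cache: [R G]
  3. access R: HIT. Next use of R: step 4. Cache: [R G]
  4. access R: HIT. Next use of R: step 5. Cache: [R G]
  5. access R: HIT. Next use of R: step 14. Cache: [R G]
  6. access G: HIT. Next use of G: step 8. Cache: [R G]
  7. access C: MISS. Cache: [R G C]
  8. access G: HIT. Next use of G: never. Cache: [R G C]
  9. access X: MISS. Cache: [R G C X]
  10. access C: HIT. Next use of C: step 12. Cache: [R G C X]
  11. access X: HIT. Next use of X: never. Cache: [R G C X]
  12. access C: HIT. Next use of C: never. Cache: [R G C X]
  13. access S: MISS. Cache: [R G C X S]
  14. access R: HIT. Next use of R: never. Cache: [R G C X S]
  15. access V: MISS, evict R (next use: never). Cache: [G C X S V]
Total: 9 hits, 6 misses, 1 evictions

Answer: 1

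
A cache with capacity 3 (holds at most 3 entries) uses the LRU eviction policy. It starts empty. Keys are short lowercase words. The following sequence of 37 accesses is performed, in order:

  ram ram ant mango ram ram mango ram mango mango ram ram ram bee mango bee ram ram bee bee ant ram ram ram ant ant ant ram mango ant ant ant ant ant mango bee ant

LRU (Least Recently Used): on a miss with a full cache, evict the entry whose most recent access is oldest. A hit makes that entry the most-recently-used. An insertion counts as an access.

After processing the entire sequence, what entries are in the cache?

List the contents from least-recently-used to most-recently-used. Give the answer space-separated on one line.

Answer: mango bee ant

Derivation:
LRU simulation (capacity=3):
  1. access ram: MISS. Cache (LRU->MRU): [ram]
  2. access ram: HIT. Cache (LRU->MRU): [ram]
  3. access ant: MISS. Cache (LRU->MRU): [ram ant]
  4. access mango: MISS. Cache (LRU->MRU): [ram ant mango]
  5. access ram: HIT. Cache (LRU->MRU): [ant mango ram]
  6. access ram: HIT. Cache (LRU->MRU): [ant mango ram]
  7. access mango: HIT. Cache (LRU->MRU): [ant ram mango]
  8. access ram: HIT. Cache (LRU->MRU): [ant mango ram]
  9. access mango: HIT. Cache (LRU->MRU): [ant ram mango]
  10. access mango: HIT. Cache (LRU->MRU): [ant ram mango]
  11. access ram: HIT. Cache (LRU->MRU): [ant mango ram]
  12. access ram: HIT. Cache (LRU->MRU): [ant mango ram]
  13. access ram: HIT. Cache (LRU->MRU): [ant mango ram]
  14. access bee: MISS, evict ant. Cache (LRU->MRU): [mango ram bee]
  15. access mango: HIT. Cache (LRU->MRU): [ram bee mango]
  16. access bee: HIT. Cache (LRU->MRU): [ram mango bee]
  17. access ram: HIT. Cache (LRU->MRU): [mango bee ram]
  18. access ram: HIT. Cache (LRU->MRU): [mango bee ram]
  19. access bee: HIT. Cache (LRU->MRU): [mango ram bee]
  20. access bee: HIT. Cache (LRU->MRU): [mango ram bee]
  21. access ant: MISS, evict mango. Cache (LRU->MRU): [ram bee ant]
  22. access ram: HIT. Cache (LRU->MRU): [bee ant ram]
  23. access ram: HIT. Cache (LRU->MRU): [bee ant ram]
  24. access ram: HIT. Cache (LRU->MRU): [bee ant ram]
  25. access ant: HIT. Cache (LRU->MRU): [bee ram ant]
  26. access ant: HIT. Cache (LRU->MRU): [bee ram ant]
  27. access ant: HIT. Cache (LRU->MRU): [bee ram ant]
  28. access ram: HIT. Cache (LRU->MRU): [bee ant ram]
  29. access mango: MISS, evict bee. Cache (LRU->MRU): [ant ram mango]
  30. access ant: HIT. Cache (LRU->MRU): [ram mango ant]
  31. access ant: HIT. Cache (LRU->MRU): [ram mango ant]
  32. access ant: HIT. Cache (LRU->MRU): [ram mango ant]
  33. access ant: HIT. Cache (LRU->MRU): [ram mango ant]
  34. access ant: HIT. Cache (LRU->MRU): [ram mango ant]
  35. access mango: HIT. Cache (LRU->MRU): [ram ant mango]
  36. access bee: MISS, evict ram. Cache (LRU->MRU): [ant mango bee]
  37. access ant: HIT. Cache (LRU->MRU): [mango bee ant]
Total: 30 hits, 7 misses, 4 evictions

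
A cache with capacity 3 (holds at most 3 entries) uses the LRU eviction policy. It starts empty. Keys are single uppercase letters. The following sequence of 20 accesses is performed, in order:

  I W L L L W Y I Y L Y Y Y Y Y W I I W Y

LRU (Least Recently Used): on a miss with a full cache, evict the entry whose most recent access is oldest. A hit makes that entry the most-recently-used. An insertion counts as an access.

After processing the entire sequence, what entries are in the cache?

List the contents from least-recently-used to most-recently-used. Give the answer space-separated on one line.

Answer: I W Y

Derivation:
LRU simulation (capacity=3):
  1. access I: MISS. Cache (LRU->MRU): [I]
  2. access W: MISS. Cache (LRU->MRU): [I W]
  3. access L: MISS. Cache (LRU->MRU): [I W L]
  4. access L: HIT. Cache (LRU->MRU): [I W L]
  5. access L: HIT. Cache (LRU->MRU): [I W L]
  6. access W: HIT. Cache (LRU->MRU): [I L W]
  7. access Y: MISS, evict I. Cache (LRU->MRU): [L W Y]
  8. access I: MISS, evict L. Cache (LRU->MRU): [W Y I]
  9. access Y: HIT. Cache (LRU->MRU): [W I Y]
  10. access L: MISS, evict W. Cache (LRU->MRU): [I Y L]
  11. access Y: HIT. Cache (LRU->MRU): [I L Y]
  12. access Y: HIT. Cache (LRU->MRU): [I L Y]
  13. access Y: HIT. Cache (LRU->MRU): [I L Y]
  14. access Y: HIT. Cache (LRU->MRU): [I L Y]
  15. access Y: HIT. Cache (LRU->MRU): [I L Y]
  16. access W: MISS, evict I. Cache (LRU->MRU): [L Y W]
  17. access I: MISS, evict L. Cache (LRU->MRU): [Y W I]
  18. access I: HIT. Cache (LRU->MRU): [Y W I]
  19. access W: HIT. Cache (LRU->MRU): [Y I W]
  20. access Y: HIT. Cache (LRU->MRU): [I W Y]
Total: 12 hits, 8 misses, 5 evictions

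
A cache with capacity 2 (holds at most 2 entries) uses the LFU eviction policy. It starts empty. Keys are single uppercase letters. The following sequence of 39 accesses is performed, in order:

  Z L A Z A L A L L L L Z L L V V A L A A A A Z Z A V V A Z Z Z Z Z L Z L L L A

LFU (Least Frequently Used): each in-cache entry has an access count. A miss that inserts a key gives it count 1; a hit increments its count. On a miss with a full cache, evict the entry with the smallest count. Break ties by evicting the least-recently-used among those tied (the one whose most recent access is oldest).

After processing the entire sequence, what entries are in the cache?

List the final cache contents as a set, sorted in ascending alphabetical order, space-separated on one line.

LFU simulation (capacity=2):
  1. access Z: MISS. Cache: [Z(c=1)]
  2. access L: MISS. Cache: [Z(c=1) L(c=1)]
  3. access A: MISS, evict Z(c=1). Cache: [L(c=1) A(c=1)]
  4. access Z: MISS, evict L(c=1). Cache: [A(c=1) Z(c=1)]
  5. access A: HIT, count now 2. Cache: [Z(c=1) A(c=2)]
  6. access L: MISS, evict Z(c=1). Cache: [L(c=1) A(c=2)]
  7. access A: HIT, count now 3. Cache: [L(c=1) A(c=3)]
  8. access L: HIT, count now 2. Cache: [L(c=2) A(c=3)]
  9. access L: HIT, count now 3. Cache: [A(c=3) L(c=3)]
  10. access L: HIT, count now 4. Cache: [A(c=3) L(c=4)]
  11. access L: HIT, count now 5. Cache: [A(c=3) L(c=5)]
  12. access Z: MISS, evict A(c=3). Cache: [Z(c=1) L(c=5)]
  13. access L: HIT, count now 6. Cache: [Z(c=1) L(c=6)]
  14. access L: HIT, count now 7. Cache: [Z(c=1) L(c=7)]
  15. access V: MISS, evict Z(c=1). Cache: [V(c=1) L(c=7)]
  16. access V: HIT, count now 2. Cache: [V(c=2) L(c=7)]
  17. access A: MISS, evict V(c=2). Cache: [A(c=1) L(c=7)]
  18. access L: HIT, count now 8. Cache: [A(c=1) L(c=8)]
  19. access A: HIT, count now 2. Cache: [A(c=2) L(c=8)]
  20. access A: HIT, count now 3. Cache: [A(c=3) L(c=8)]
  21. access A: HIT, count now 4. Cache: [A(c=4) L(c=8)]
  22. access A: HIT, count now 5. Cache: [A(c=5) L(c=8)]
  23. access Z: MISS, evict A(c=5). Cache: [Z(c=1) L(c=8)]
  24. access Z: HIT, count now 2. Cache: [Z(c=2) L(c=8)]
  25. access A: MISS, evict Z(c=2). Cache: [A(c=1) L(c=8)]
  26. access V: MISS, evict A(c=1). Cache: [V(c=1) L(c=8)]
  27. access V: HIT, count now 2. Cache: [V(c=2) L(c=8)]
  28. access A: MISS, evict V(c=2). Cache: [A(c=1) L(c=8)]
  29. access Z: MISS, evict A(c=1). Cache: [Z(c=1) L(c=8)]
  30. access Z: HIT, count now 2. Cache: [Z(c=2) L(c=8)]
  31. access Z: HIT, count now 3. Cache: [Z(c=3) L(c=8)]
  32. access Z: HIT, count now 4. Cache: [Z(c=4) L(c=8)]
  33. access Z: HIT, count now 5. Cache: [Z(c=5) L(c=8)]
  34. access L: HIT, count now 9. Cache: [Z(c=5) L(c=9)]
  35. access Z: HIT, count now 6. Cache: [Z(c=6) L(c=9)]
  36. access L: HIT, count now 10. Cache: [Z(c=6) L(c=10)]
  37. access L: HIT, count now 11. Cache: [Z(c=6) L(c=11)]
  38. access L: HIT, count now 12. Cache: [Z(c=6) L(c=12)]
  39. access A: MISS, evict Z(c=6). Cache: [A(c=1) L(c=12)]
Total: 25 hits, 14 misses, 12 evictions

Answer: A L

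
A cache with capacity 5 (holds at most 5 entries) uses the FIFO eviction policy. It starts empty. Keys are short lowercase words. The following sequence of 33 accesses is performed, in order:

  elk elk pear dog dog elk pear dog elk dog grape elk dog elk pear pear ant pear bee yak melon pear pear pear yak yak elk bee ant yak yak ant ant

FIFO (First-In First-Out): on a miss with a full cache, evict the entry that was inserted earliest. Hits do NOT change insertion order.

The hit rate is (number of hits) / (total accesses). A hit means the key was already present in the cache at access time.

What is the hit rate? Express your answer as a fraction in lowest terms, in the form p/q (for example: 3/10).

FIFO simulation (capacity=5):
  1. access elk: MISS. Cache (old->new): [elk]
  2. access elk: HIT. Cache (old->new): [elk]
  3. access pear: MISS. Cache (old->new): [elk pear]
  4. access dog: MISS. Cache (old->new): [elk pear dog]
  5. access dog: HIT. Cache (old->new): [elk pear dog]
  6. access elk: HIT. Cache (old->new): [elk pear dog]
  7. access pear: HIT. Cache (old->new): [elk pear dog]
  8. access dog: HIT. Cache (old->new): [elk pear dog]
  9. access elk: HIT. Cache (old->new): [elk pear dog]
  10. access dog: HIT. Cache (old->new): [elk pear dog]
  11. access grape: MISS. Cache (old->new): [elk pear dog grape]
  12. access elk: HIT. Cache (old->new): [elk pear dog grape]
  13. access dog: HIT. Cache (old->new): [elk pear dog grape]
  14. access elk: HIT. Cache (old->new): [elk pear dog grape]
  15. access pear: HIT. Cache (old->new): [elk pear dog grape]
  16. access pear: HIT. Cache (old->new): [elk pear dog grape]
  17. access ant: MISS. Cache (old->new): [elk pear dog grape ant]
  18. access pear: HIT. Cache (old->new): [elk pear dog grape ant]
  19. access bee: MISS, evict elk. Cache (old->new): [pear dog grape ant bee]
  20. access yak: MISS, evict pear. Cache (old->new): [dog grape ant bee yak]
  21. access melon: MISS, evict dog. Cache (old->new): [grape ant bee yak melon]
  22. access pear: MISS, evict grape. Cache (old->new): [ant bee yak melon pear]
  23. access pear: HIT. Cache (old->new): [ant bee yak melon pear]
  24. access pear: HIT. Cache (old->new): [ant bee yak melon pear]
  25. access yak: HIT. Cache (old->new): [ant bee yak melon pear]
  26. access yak: HIT. Cache (old->new): [ant bee yak melon pear]
  27. access elk: MISS, evict ant. Cache (old->new): [bee yak melon pear elk]
  28. access bee: HIT. Cache (old->new): [bee yak melon pear elk]
  29. access ant: MISS, evict bee. Cache (old->new): [yak melon pear elk ant]
  30. access yak: HIT. Cache (old->new): [yak melon pear elk ant]
  31. access yak: HIT. Cache (old->new): [yak melon pear elk ant]
  32. access ant: HIT. Cache (old->new): [yak melon pear elk ant]
  33. access ant: HIT. Cache (old->new): [yak melon pear elk ant]
Total: 22 hits, 11 misses, 6 evictions

Hit rate = 22/33 = 2/3

Answer: 2/3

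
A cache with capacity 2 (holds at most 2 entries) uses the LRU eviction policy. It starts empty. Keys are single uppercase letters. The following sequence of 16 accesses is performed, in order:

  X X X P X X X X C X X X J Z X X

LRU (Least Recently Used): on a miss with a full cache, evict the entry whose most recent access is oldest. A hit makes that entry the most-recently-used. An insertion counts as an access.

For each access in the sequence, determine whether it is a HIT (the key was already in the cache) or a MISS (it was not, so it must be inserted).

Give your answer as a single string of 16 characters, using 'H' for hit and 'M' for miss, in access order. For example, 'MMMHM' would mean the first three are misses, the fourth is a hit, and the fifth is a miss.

Answer: MHHMHHHHMHHHMMMH

Derivation:
LRU simulation (capacity=2):
  1. access X: MISS. Cache (LRU->MRU): [X]
  2. access X: HIT. Cache (LRU->MRU): [X]
  3. access X: HIT. Cache (LRU->MRU): [X]
  4. access P: MISS. Cache (LRU->MRU): [X P]
  5. access X: HIT. Cache (LRU->MRU): [P X]
  6. access X: HIT. Cache (LRU->MRU): [P X]
  7. access X: HIT. Cache (LRU->MRU): [P X]
  8. access X: HIT. Cache (LRU->MRU): [P X]
  9. access C: MISS, evict P. Cache (LRU->MRU): [X C]
  10. access X: HIT. Cache (LRU->MRU): [C X]
  11. access X: HIT. Cache (LRU->MRU): [C X]
  12. access X: HIT. Cache (LRU->MRU): [C X]
  13. access J: MISS, evict C. Cache (LRU->MRU): [X J]
  14. access Z: MISS, evict X. Cache (LRU->MRU): [J Z]
  15. access X: MISS, evict J. Cache (LRU->MRU): [Z X]
  16. access X: HIT. Cache (LRU->MRU): [Z X]
Total: 10 hits, 6 misses, 4 evictions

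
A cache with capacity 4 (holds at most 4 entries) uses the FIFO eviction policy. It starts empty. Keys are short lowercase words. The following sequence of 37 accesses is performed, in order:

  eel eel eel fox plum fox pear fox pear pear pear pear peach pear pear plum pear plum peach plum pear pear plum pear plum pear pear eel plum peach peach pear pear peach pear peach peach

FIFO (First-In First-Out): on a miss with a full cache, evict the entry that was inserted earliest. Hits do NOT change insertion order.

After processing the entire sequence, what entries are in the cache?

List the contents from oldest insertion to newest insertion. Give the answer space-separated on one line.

FIFO simulation (capacity=4):
  1. access eel: MISS. Cache (old->new): [eel]
  2. access eel: HIT. Cache (old->new): [eel]
  3. access eel: HIT. Cache (old->new): [eel]
  4. access fox: MISS. Cache (old->new): [eel fox]
  5. access plum: MISS. Cache (old->new): [eel fox plum]
  6. access fox: HIT. Cache (old->new): [eel fox plum]
  7. access pear: MISS. Cache (old->new): [eel fox plum pear]
  8. access fox: HIT. Cache (old->new): [eel fox plum pear]
  9. access pear: HIT. Cache (old->new): [eel fox plum pear]
  10. access pear: HIT. Cache (old->new): [eel fox plum pear]
  11. access pear: HIT. Cache (old->new): [eel fox plum pear]
  12. access pear: HIT. Cache (old->new): [eel fox plum pear]
  13. access peach: MISS, evict eel. Cache (old->new): [fox plum pear peach]
  14. access pear: HIT. Cache (old->new): [fox plum pear peach]
  15. access pear: HIT. Cache (old->new): [fox plum pear peach]
  16. access plum: HIT. Cache (old->new): [fox plum pear peach]
  17. access pear: HIT. Cache (old->new): [fox plum pear peach]
  18. access plum: HIT. Cache (old->new): [fox plum pear peach]
  19. access peach: HIT. Cache (old->new): [fox plum pear peach]
  20. access plum: HIT. Cache (old->new): [fox plum pear peach]
  21. access pear: HIT. Cache (old->new): [fox plum pear peach]
  22. access pear: HIT. Cache (old->new): [fox plum pear peach]
  23. access plum: HIT. Cache (old->new): [fox plum pear peach]
  24. access pear: HIT. Cache (old->new): [fox plum pear peach]
  25. access plum: HIT. Cache (old->new): [fox plum pear peach]
  26. access pear: HIT. Cache (old->new): [fox plum pear peach]
  27. access pear: HIT. Cache (old->new): [fox plum pear peach]
  28. access eel: MISS, evict fox. Cache (old->new): [plum pear peach eel]
  29. access plum: HIT. Cache (old->new): [plum pear peach eel]
  30. access peach: HIT. Cache (old->new): [plum pear peach eel]
  31. access peach: HIT. Cache (old->new): [plum pear peach eel]
  32. access pear: HIT. Cache (old->new): [plum pear peach eel]
  33. access pear: HIT. Cache (old->new): [plum pear peach eel]
  34. access peach: HIT. Cache (old->new): [plum pear peach eel]
  35. access pear: HIT. Cache (old->new): [plum pear peach eel]
  36. access peach: HIT. Cache (old->new): [plum pear peach eel]
  37. access peach: HIT. Cache (old->new): [plum pear peach eel]
Total: 31 hits, 6 misses, 2 evictions

Answer: plum pear peach eel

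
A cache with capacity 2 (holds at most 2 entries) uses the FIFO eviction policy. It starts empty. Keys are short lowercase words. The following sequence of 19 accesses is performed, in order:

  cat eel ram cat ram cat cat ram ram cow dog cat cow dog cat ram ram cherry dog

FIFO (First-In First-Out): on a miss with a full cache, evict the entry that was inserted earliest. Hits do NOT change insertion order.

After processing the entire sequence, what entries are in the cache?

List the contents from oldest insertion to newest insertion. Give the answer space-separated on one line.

FIFO simulation (capacity=2):
  1. access cat: MISS. Cache (old->new): [cat]
  2. access eel: MISS. Cache (old->new): [cat eel]
  3. access ram: MISS, evict cat. Cache (old->new): [eel ram]
  4. access cat: MISS, evict eel. Cache (old->new): [ram cat]
  5. access ram: HIT. Cache (old->new): [ram cat]
  6. access cat: HIT. Cache (old->new): [ram cat]
  7. access cat: HIT. Cache (old->new): [ram cat]
  8. access ram: HIT. Cache (old->new): [ram cat]
  9. access ram: HIT. Cache (old->new): [ram cat]
  10. access cow: MISS, evict ram. Cache (old->new): [cat cow]
  11. access dog: MISS, evict cat. Cache (old->new): [cow dog]
  12. access cat: MISS, evict cow. Cache (old->new): [dog cat]
  13. access cow: MISS, evict dog. Cache (old->new): [cat cow]
  14. access dog: MISS, evict cat. Cache (old->new): [cow dog]
  15. access cat: MISS, evict cow. Cache (old->new): [dog cat]
  16. access ram: MISS, evict dog. Cache (old->new): [cat ram]
  17. access ram: HIT. Cache (old->new): [cat ram]
  18. access cherry: MISS, evict cat. Cache (old->new): [ram cherry]
  19. access dog: MISS, evict ram. Cache (old->new): [cherry dog]
Total: 6 hits, 13 misses, 11 evictions

Answer: cherry dog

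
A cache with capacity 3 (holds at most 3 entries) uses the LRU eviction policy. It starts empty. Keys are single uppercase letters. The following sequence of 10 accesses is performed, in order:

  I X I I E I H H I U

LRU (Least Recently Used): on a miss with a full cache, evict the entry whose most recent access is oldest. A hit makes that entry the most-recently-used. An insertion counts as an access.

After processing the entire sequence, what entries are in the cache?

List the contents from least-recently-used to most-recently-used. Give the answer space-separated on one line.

Answer: H I U

Derivation:
LRU simulation (capacity=3):
  1. access I: MISS. Cache (LRU->MRU): [I]
  2. access X: MISS. Cache (LRU->MRU): [I X]
  3. access I: HIT. Cache (LRU->MRU): [X I]
  4. access I: HIT. Cache (LRU->MRU): [X I]
  5. access E: MISS. Cache (LRU->MRU): [X I E]
  6. access I: HIT. Cache (LRU->MRU): [X E I]
  7. access H: MISS, evict X. Cache (LRU->MRU): [E I H]
  8. access H: HIT. Cache (LRU->MRU): [E I H]
  9. access I: HIT. Cache (LRU->MRU): [E H I]
  10. access U: MISS, evict E. Cache (LRU->MRU): [H I U]
Total: 5 hits, 5 misses, 2 evictions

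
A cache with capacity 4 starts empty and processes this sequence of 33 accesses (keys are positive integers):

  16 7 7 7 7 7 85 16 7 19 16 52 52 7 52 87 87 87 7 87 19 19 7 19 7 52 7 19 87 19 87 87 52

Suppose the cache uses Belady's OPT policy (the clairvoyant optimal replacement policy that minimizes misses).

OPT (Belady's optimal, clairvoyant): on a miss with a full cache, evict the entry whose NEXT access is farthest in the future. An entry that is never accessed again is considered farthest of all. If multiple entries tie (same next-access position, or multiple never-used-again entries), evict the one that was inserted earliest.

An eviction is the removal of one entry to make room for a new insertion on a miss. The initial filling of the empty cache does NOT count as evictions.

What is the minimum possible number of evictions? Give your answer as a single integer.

Answer: 2

Derivation:
OPT (Belady) simulation (capacity=4):
  1. access 16: MISS. Cache: [16]
  2. access 7: MISS. Cache: [16 7]
  3. access 7: HIT. Next use of 7: step 4. Cache: [16 7]
  4. access 7: HIT. Next use of 7: step 5. Cache: [16 7]
  5. access 7: HIT. Next use of 7: step 6. Cache: [16 7]
  6. access 7: HIT. Next use of 7: step 9. Cache: [16 7]
  7. access 85: MISS. Cache: [16 7 85]
  8. access 16: HIT. Next use of 16: step 11. Cache: [16 7 85]
  9. access 7: HIT. Next use of 7: step 14. Cache: [16 7 85]
  10. access 19: MISS. Cache: [16 7 85 19]
  11. access 16: HIT. Next use of 16: never. Cache: [16 7 85 19]
  12. access 52: MISS, evict 16 (next use: never). Cache: [7 85 19 52]
  13. access 52: HIT. Next use of 52: step 15. Cache: [7 85 19 52]
  14. access 7: HIT. Next use of 7: step 19. Cache: [7 85 19 52]
  15. access 52: HIT. Next use of 52: step 26. Cache: [7 85 19 52]
  16. access 87: MISS, evict 85 (next use: never). Cache: [7 19 52 87]
  17. access 87: HIT. Next use of 87: step 18. Cache: [7 19 52 87]
  18. access 87: HIT. Next use of 87: step 20. Cache: [7 19 52 87]
  19. access 7: HIT. Next use of 7: step 23. Cache: [7 19 52 87]
  20. access 87: HIT. Next use of 87: step 29. Cache: [7 19 52 87]
  21. access 19: HIT. Next use of 19: step 22. Cache: [7 19 52 87]
  22. access 19: HIT. Next use of 19: step 24. Cache: [7 19 52 87]
  23. access 7: HIT. Next use of 7: step 25. Cache: [7 19 52 87]
  24. access 19: HIT. Next use of 19: step 28. Cache: [7 19 52 87]
  25. access 7: HIT. Next use of 7: step 27. Cache: [7 19 52 87]
  26. access 52: HIT. Next use of 52: step 33. Cache: [7 19 52 87]
  27. access 7: HIT. Next use of 7: never. Cache: [7 19 52 87]
  28. access 19: HIT. Next use of 19: step 30. Cache: [7 19 52 87]
  29. access 87: HIT. Next use of 87: step 31. Cache: [7 19 52 87]
  30. access 19: HIT. Next use of 19: never. Cache: [7 19 52 87]
  31. access 87: HIT. Next use of 87: step 32. Cache: [7 19 52 87]
  32. access 87: HIT. Next use of 87: never. Cache: [7 19 52 87]
  33. access 52: HIT. Next use of 52: never. Cache: [7 19 52 87]
Total: 27 hits, 6 misses, 2 evictions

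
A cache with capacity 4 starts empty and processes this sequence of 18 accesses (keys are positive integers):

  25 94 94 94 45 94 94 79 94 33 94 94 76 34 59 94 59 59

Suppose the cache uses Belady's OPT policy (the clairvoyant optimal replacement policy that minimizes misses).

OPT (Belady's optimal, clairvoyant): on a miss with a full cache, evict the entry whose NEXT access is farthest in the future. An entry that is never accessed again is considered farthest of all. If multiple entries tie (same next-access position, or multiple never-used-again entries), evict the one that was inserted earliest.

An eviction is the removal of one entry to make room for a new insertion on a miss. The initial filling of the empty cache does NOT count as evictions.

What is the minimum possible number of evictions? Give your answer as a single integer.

Answer: 4

Derivation:
OPT (Belady) simulation (capacity=4):
  1. access 25: MISS. Cache: [25]
  2. access 94: MISS. Cache: [25 94]
  3. access 94: HIT. Next use of 94: step 4. Cache: [25 94]
  4. access 94: HIT. Next use of 94: step 6. Cache: [25 94]
  5. access 45: MISS. Cache: [25 94 45]
  6. access 94: HIT. Next use of 94: step 7. Cache: [25 94 45]
  7. access 94: HIT. Next use of 94: step 9. Cache: [25 94 45]
  8. access 79: MISS. Cache: [25 94 45 79]
  9. access 94: HIT. Next use of 94: step 11. Cache: [25 94 45 79]
  10. access 33: MISS, evict 25 (next use: never). Cache: [94 45 79 33]
  11. access 94: HIT. Next use of 94: step 12. Cache: [94 45 79 33]
  12. access 94: HIT. Next use of 94: step 16. Cache: [94 45 79 33]
  13. access 76: MISS, evict 45 (next use: never). Cache: [94 79 33 76]
  14. access 34: MISS, evict 79 (next use: never). Cache: [94 33 76 34]
  15. access 59: MISS, evict 33 (next use: never). Cache: [94 76 34 59]
  16. access 94: HIT. Next use of 94: never. Cache: [94 76 34 59]
  17. access 59: HIT. Next use of 59: step 18. Cache: [94 76 34 59]
  18. access 59: HIT. Next use of 59: never. Cache: [94 76 34 59]
Total: 10 hits, 8 misses, 4 evictions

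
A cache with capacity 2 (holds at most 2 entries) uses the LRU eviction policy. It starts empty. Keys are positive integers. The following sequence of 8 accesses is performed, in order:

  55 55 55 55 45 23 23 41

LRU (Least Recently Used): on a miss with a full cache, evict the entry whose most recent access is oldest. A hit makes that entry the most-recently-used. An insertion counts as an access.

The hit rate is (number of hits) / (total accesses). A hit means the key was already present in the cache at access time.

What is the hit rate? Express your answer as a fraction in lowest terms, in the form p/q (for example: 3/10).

Answer: 1/2

Derivation:
LRU simulation (capacity=2):
  1. access 55: MISS. Cache (LRU->MRU): [55]
  2. access 55: HIT. Cache (LRU->MRU): [55]
  3. access 55: HIT. Cache (LRU->MRU): [55]
  4. access 55: HIT. Cache (LRU->MRU): [55]
  5. access 45: MISS. Cache (LRU->MRU): [55 45]
  6. access 23: MISS, evict 55. Cache (LRU->MRU): [45 23]
  7. access 23: HIT. Cache (LRU->MRU): [45 23]
  8. access 41: MISS, evict 45. Cache (LRU->MRU): [23 41]
Total: 4 hits, 4 misses, 2 evictions

Hit rate = 4/8 = 1/2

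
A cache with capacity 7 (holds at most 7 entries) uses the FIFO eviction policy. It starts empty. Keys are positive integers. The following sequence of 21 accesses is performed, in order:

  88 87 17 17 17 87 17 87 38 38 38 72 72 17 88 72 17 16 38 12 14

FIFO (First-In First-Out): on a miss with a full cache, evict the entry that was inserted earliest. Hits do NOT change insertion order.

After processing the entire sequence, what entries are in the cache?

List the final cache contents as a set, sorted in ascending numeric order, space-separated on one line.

Answer: 12 14 16 17 38 72 87

Derivation:
FIFO simulation (capacity=7):
  1. access 88: MISS. Cache (old->new): [88]
  2. access 87: MISS. Cache (old->new): [88 87]
  3. access 17: MISS. Cache (old->new): [88 87 17]
  4. access 17: HIT. Cache (old->new): [88 87 17]
  5. access 17: HIT. Cache (old->new): [88 87 17]
  6. access 87: HIT. Cache (old->new): [88 87 17]
  7. access 17: HIT. Cache (old->new): [88 87 17]
  8. access 87: HIT. Cache (old->new): [88 87 17]
  9. access 38: MISS. Cache (old->new): [88 87 17 38]
  10. access 38: HIT. Cache (old->new): [88 87 17 38]
  11. access 38: HIT. Cache (old->new): [88 87 17 38]
  12. access 72: MISS. Cache (old->new): [88 87 17 38 72]
  13. access 72: HIT. Cache (old->new): [88 87 17 38 72]
  14. access 17: HIT. Cache (old->new): [88 87 17 38 72]
  15. access 88: HIT. Cache (old->new): [88 87 17 38 72]
  16. access 72: HIT. Cache (old->new): [88 87 17 38 72]
  17. access 17: HIT. Cache (old->new): [88 87 17 38 72]
  18. access 16: MISS. Cache (old->new): [88 87 17 38 72 16]
  19. access 38: HIT. Cache (old->new): [88 87 17 38 72 16]
  20. access 12: MISS. Cache (old->new): [88 87 17 38 72 16 12]
  21. access 14: MISS, evict 88. Cache (old->new): [87 17 38 72 16 12 14]
Total: 13 hits, 8 misses, 1 evictions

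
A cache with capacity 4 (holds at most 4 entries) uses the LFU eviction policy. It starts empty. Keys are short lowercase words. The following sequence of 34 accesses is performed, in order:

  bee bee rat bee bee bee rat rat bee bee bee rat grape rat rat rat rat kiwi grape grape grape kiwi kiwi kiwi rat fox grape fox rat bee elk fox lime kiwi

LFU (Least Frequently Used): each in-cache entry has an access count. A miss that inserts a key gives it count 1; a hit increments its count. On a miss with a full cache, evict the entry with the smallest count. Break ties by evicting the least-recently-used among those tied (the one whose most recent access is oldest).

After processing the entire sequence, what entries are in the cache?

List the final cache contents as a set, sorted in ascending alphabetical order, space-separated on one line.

Answer: bee kiwi lime rat

Derivation:
LFU simulation (capacity=4):
  1. access bee: MISS. Cache: [bee(c=1)]
  2. access bee: HIT, count now 2. Cache: [bee(c=2)]
  3. access rat: MISS. Cache: [rat(c=1) bee(c=2)]
  4. access bee: HIT, count now 3. Cache: [rat(c=1) bee(c=3)]
  5. access bee: HIT, count now 4. Cache: [rat(c=1) bee(c=4)]
  6. access bee: HIT, count now 5. Cache: [rat(c=1) bee(c=5)]
  7. access rat: HIT, count now 2. Cache: [rat(c=2) bee(c=5)]
  8. access rat: HIT, count now 3. Cache: [rat(c=3) bee(c=5)]
  9. access bee: HIT, count now 6. Cache: [rat(c=3) bee(c=6)]
  10. access bee: HIT, count now 7. Cache: [rat(c=3) bee(c=7)]
  11. access bee: HIT, count now 8. Cache: [rat(c=3) bee(c=8)]
  12. access rat: HIT, count now 4. Cache: [rat(c=4) bee(c=8)]
  13. access grape: MISS. Cache: [grape(c=1) rat(c=4) bee(c=8)]
  14. access rat: HIT, count now 5. Cache: [grape(c=1) rat(c=5) bee(c=8)]
  15. access rat: HIT, count now 6. Cache: [grape(c=1) rat(c=6) bee(c=8)]
  16. access rat: HIT, count now 7. Cache: [grape(c=1) rat(c=7) bee(c=8)]
  17. access rat: HIT, count now 8. Cache: [grape(c=1) bee(c=8) rat(c=8)]
  18. access kiwi: MISS. Cache: [grape(c=1) kiwi(c=1) bee(c=8) rat(c=8)]
  19. access grape: HIT, count now 2. Cache: [kiwi(c=1) grape(c=2) bee(c=8) rat(c=8)]
  20. access grape: HIT, count now 3. Cache: [kiwi(c=1) grape(c=3) bee(c=8) rat(c=8)]
  21. access grape: HIT, count now 4. Cache: [kiwi(c=1) grape(c=4) bee(c=8) rat(c=8)]
  22. access kiwi: HIT, count now 2. Cache: [kiwi(c=2) grape(c=4) bee(c=8) rat(c=8)]
  23. access kiwi: HIT, count now 3. Cache: [kiwi(c=3) grape(c=4) bee(c=8) rat(c=8)]
  24. access kiwi: HIT, count now 4. Cache: [grape(c=4) kiwi(c=4) bee(c=8) rat(c=8)]
  25. access rat: HIT, count now 9. Cache: [grape(c=4) kiwi(c=4) bee(c=8) rat(c=9)]
  26. access fox: MISS, evict grape(c=4). Cache: [fox(c=1) kiwi(c=4) bee(c=8) rat(c=9)]
  27. access grape: MISS, evict fox(c=1). Cache: [grape(c=1) kiwi(c=4) bee(c=8) rat(c=9)]
  28. access fox: MISS, evict grape(c=1). Cache: [fox(c=1) kiwi(c=4) bee(c=8) rat(c=9)]
  29. access rat: HIT, count now 10. Cache: [fox(c=1) kiwi(c=4) bee(c=8) rat(c=10)]
  30. access bee: HIT, count now 9. Cache: [fox(c=1) kiwi(c=4) bee(c=9) rat(c=10)]
  31. access elk: MISS, evict fox(c=1). Cache: [elk(c=1) kiwi(c=4) bee(c=9) rat(c=10)]
  32. access fox: MISS, evict elk(c=1). Cache: [fox(c=1) kiwi(c=4) bee(c=9) rat(c=10)]
  33. access lime: MISS, evict fox(c=1). Cache: [lime(c=1) kiwi(c=4) bee(c=9) rat(c=10)]
  34. access kiwi: HIT, count now 5. Cache: [lime(c=1) kiwi(c=5) bee(c=9) rat(c=10)]
Total: 24 hits, 10 misses, 6 evictions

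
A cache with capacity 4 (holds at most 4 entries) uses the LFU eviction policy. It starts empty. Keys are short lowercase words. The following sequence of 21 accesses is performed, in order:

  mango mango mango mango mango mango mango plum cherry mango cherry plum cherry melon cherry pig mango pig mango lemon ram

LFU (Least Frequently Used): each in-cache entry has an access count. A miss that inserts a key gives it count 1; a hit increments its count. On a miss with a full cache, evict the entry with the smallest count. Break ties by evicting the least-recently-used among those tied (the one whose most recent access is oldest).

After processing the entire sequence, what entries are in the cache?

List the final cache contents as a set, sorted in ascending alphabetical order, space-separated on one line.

Answer: cherry mango pig ram

Derivation:
LFU simulation (capacity=4):
  1. access mango: MISS. Cache: [mango(c=1)]
  2. access mango: HIT, count now 2. Cache: [mango(c=2)]
  3. access mango: HIT, count now 3. Cache: [mango(c=3)]
  4. access mango: HIT, count now 4. Cache: [mango(c=4)]
  5. access mango: HIT, count now 5. Cache: [mango(c=5)]
  6. access mango: HIT, count now 6. Cache: [mango(c=6)]
  7. access mango: HIT, count now 7. Cache: [mango(c=7)]
  8. access plum: MISS. Cache: [plum(c=1) mango(c=7)]
  9. access cherry: MISS. Cache: [plum(c=1) cherry(c=1) mango(c=7)]
  10. access mango: HIT, count now 8. Cache: [plum(c=1) cherry(c=1) mango(c=8)]
  11. access cherry: HIT, count now 2. Cache: [plum(c=1) cherry(c=2) mango(c=8)]
  12. access plum: HIT, count now 2. Cache: [cherry(c=2) plum(c=2) mango(c=8)]
  13. access cherry: HIT, count now 3. Cache: [plum(c=2) cherry(c=3) mango(c=8)]
  14. access melon: MISS. Cache: [melon(c=1) plum(c=2) cherry(c=3) mango(c=8)]
  15. access cherry: HIT, count now 4. Cache: [melon(c=1) plum(c=2) cherry(c=4) mango(c=8)]
  16. access pig: MISS, evict melon(c=1). Cache: [pig(c=1) plum(c=2) cherry(c=4) mango(c=8)]
  17. access mango: HIT, count now 9. Cache: [pig(c=1) plum(c=2) cherry(c=4) mango(c=9)]
  18. access pig: HIT, count now 2. Cache: [plum(c=2) pig(c=2) cherry(c=4) mango(c=9)]
  19. access mango: HIT, count now 10. Cache: [plum(c=2) pig(c=2) cherry(c=4) mango(c=10)]
  20. access lemon: MISS, evict plum(c=2). Cache: [lemon(c=1) pig(c=2) cherry(c=4) mango(c=10)]
  21. access ram: MISS, evict lemon(c=1). Cache: [ram(c=1) pig(c=2) cherry(c=4) mango(c=10)]
Total: 14 hits, 7 misses, 3 evictions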